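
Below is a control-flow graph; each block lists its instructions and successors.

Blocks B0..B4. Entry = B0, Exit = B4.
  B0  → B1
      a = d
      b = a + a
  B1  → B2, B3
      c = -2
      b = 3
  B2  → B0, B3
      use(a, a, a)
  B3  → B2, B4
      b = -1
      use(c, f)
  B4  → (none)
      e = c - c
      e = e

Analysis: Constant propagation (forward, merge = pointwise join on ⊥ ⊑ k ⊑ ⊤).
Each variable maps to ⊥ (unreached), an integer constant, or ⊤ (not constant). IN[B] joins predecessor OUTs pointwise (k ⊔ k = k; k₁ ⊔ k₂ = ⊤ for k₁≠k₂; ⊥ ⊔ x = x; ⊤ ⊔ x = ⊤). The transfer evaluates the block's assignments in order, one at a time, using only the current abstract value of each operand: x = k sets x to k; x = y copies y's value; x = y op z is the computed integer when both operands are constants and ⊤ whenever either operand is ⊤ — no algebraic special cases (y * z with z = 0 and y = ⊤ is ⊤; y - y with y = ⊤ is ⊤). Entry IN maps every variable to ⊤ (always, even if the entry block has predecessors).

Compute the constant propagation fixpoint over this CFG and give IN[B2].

Answer: {a: ⊤, b: ⊤, c: -2, d: ⊤, e: ⊤, f: ⊤}

Derivation:
Converged values:
  B0: | IN=(all ⊤) | OUT=(all ⊤)
  B1: | IN=(all ⊤) | OUT={b:3, c:-2; rest ⊤}
  B2: | IN={c:-2; rest ⊤} | OUT={c:-2; rest ⊤}
  B3: | IN={c:-2; rest ⊤} | OUT={b:-1, c:-2; rest ⊤}
  B4: | IN={b:-1, c:-2; rest ⊤} | OUT={b:-1, c:-2, e:0; rest ⊤}

Merge at B2: IN[B2] = OUT[B1] ⊔ OUT[B3] = {a: ⊤, b: ⊤, c: -2, d: ⊤, e: ⊤, f: ⊤}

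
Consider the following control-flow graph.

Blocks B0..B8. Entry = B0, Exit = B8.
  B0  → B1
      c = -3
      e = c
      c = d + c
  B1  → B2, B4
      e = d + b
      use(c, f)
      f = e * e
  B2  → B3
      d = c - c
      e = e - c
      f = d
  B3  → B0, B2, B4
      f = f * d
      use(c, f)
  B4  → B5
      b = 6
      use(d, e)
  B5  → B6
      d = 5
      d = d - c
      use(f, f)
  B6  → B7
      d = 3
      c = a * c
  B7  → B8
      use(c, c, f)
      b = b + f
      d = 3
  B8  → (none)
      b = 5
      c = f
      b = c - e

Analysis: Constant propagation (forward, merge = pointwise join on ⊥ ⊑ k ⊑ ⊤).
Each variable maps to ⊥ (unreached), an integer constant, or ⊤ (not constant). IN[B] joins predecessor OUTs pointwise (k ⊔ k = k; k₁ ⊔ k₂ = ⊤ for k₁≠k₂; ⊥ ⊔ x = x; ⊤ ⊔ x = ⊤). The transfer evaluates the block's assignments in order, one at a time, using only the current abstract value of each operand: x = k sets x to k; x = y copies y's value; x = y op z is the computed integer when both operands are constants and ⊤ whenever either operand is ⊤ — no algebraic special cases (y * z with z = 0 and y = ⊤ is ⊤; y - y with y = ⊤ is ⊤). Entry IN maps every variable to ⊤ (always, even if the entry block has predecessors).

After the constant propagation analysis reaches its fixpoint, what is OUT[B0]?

Fixpoint table:
  B0:   IN=(all ⊤)   OUT={e:-3; rest ⊤}
  B1:   IN={e:-3; rest ⊤}   OUT=(all ⊤)
  B2:   IN=(all ⊤)   OUT=(all ⊤)
  B3:   IN=(all ⊤)   OUT=(all ⊤)
  B4:   IN=(all ⊤)   OUT={b:6; rest ⊤}
  B5:   IN={b:6; rest ⊤}   OUT={b:6; rest ⊤}
  B6:   IN={b:6; rest ⊤}   OUT={b:6, d:3; rest ⊤}
  B7:   IN={b:6, d:3; rest ⊤}   OUT={d:3; rest ⊤}
  B8:   IN={d:3; rest ⊤}   OUT={d:3; rest ⊤}

Merge at B0 (entry node, so the boundary value (all ⊤) is joined with the incoming edge(s)): IN[B0] = (all ⊤) ⊔ OUT[B3] = {a: ⊤, b: ⊤, c: ⊤, d: ⊤, e: ⊤, f: ⊤}
Applying B0's transfer function to that IN value gives OUT[B0] (row B0 above).

Answer: {a: ⊤, b: ⊤, c: ⊤, d: ⊤, e: -3, f: ⊤}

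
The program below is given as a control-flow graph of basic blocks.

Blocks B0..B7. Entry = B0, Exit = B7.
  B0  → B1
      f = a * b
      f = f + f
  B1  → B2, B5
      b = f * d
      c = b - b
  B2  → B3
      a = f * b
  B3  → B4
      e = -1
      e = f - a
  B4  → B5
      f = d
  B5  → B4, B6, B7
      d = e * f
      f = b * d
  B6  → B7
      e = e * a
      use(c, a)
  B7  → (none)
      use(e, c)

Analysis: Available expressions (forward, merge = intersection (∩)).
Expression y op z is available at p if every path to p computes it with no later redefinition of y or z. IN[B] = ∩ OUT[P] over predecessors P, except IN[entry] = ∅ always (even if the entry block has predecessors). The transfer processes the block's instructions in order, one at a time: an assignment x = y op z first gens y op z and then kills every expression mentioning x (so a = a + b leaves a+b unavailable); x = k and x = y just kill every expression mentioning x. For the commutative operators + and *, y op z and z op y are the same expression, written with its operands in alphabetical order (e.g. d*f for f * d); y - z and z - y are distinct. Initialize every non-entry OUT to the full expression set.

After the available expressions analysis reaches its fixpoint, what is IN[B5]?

Answer: {b-b}

Working:
Per-block solution:
  B0:   IN={}   OUT={a*b}
  B1:   IN={a*b}   OUT={b-b, d*f}
  B2:   IN={b-b, d*f}   OUT={b*f, b-b, d*f}
  B3:   IN={b*f, b-b, d*f}   OUT={b*f, b-b, d*f, f-a}
  B4:   IN={b-b}   OUT={b-b}
  B5:   IN={b-b}   OUT={b*d, b-b}
  B6:   IN={b*d, b-b}   OUT={b*d, b-b}
  B7:   IN={b*d, b-b}   OUT={b*d, b-b}

Merge at B5: IN[B5] = OUT[B1] ∩ OUT[B4] = {b-b}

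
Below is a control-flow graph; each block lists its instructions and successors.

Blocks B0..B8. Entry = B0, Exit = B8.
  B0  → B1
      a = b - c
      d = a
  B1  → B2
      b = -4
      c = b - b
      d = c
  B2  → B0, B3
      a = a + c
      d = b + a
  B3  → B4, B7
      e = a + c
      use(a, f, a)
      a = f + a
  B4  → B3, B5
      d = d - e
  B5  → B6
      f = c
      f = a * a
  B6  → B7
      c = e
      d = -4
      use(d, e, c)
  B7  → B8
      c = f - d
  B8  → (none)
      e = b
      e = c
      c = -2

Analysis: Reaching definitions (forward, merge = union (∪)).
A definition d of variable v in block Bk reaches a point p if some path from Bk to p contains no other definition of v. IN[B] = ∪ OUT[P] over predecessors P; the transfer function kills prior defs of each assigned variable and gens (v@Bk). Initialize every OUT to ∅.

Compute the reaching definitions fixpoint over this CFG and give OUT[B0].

Fixpoint table:
  B0:   IN={a@B2, b@B1, c@B1, d@B2}   OUT={a@B0, b@B1, c@B1, d@B0}
  B1:   IN={a@B0, b@B1, c@B1, d@B0}   OUT={a@B0, b@B1, c@B1, d@B1}
  B2:   IN={a@B0, b@B1, c@B1, d@B1}   OUT={a@B2, b@B1, c@B1, d@B2}
  B3:   IN={a@B2, a@B3, b@B1, c@B1, d@B2, d@B4, e@B3}   OUT={a@B3, b@B1, c@B1, d@B2, d@B4, e@B3}
  B4:   IN={a@B3, b@B1, c@B1, d@B2, d@B4, e@B3}   OUT={a@B3, b@B1, c@B1, d@B4, e@B3}
  B5:   IN={a@B3, b@B1, c@B1, d@B4, e@B3}   OUT={a@B3, b@B1, c@B1, d@B4, e@B3, f@B5}
  B6:   IN={a@B3, b@B1, c@B1, d@B4, e@B3, f@B5}   OUT={a@B3, b@B1, c@B6, d@B6, e@B3, f@B5}
  B7:   IN={a@B3, b@B1, c@B1, c@B6, d@B2, d@B4, d@B6, e@B3, f@B5}   OUT={a@B3, b@B1, c@B7, d@B2, d@B4, d@B6, e@B3, f@B5}
  B8:   IN={a@B3, b@B1, c@B7, d@B2, d@B4, d@B6, e@B3, f@B5}   OUT={a@B3, b@B1, c@B8, d@B2, d@B4, d@B6, e@B8, f@B5}

Merge at B0 (entry node, so the boundary value {} is joined with the incoming edge(s)): IN[B0] = {} ⊔ OUT[B2] = {a@B2, b@B1, c@B1, d@B2}
Applying B0's transfer function to that IN value gives OUT[B0] (row B0 above).

Answer: {a@B0, b@B1, c@B1, d@B0}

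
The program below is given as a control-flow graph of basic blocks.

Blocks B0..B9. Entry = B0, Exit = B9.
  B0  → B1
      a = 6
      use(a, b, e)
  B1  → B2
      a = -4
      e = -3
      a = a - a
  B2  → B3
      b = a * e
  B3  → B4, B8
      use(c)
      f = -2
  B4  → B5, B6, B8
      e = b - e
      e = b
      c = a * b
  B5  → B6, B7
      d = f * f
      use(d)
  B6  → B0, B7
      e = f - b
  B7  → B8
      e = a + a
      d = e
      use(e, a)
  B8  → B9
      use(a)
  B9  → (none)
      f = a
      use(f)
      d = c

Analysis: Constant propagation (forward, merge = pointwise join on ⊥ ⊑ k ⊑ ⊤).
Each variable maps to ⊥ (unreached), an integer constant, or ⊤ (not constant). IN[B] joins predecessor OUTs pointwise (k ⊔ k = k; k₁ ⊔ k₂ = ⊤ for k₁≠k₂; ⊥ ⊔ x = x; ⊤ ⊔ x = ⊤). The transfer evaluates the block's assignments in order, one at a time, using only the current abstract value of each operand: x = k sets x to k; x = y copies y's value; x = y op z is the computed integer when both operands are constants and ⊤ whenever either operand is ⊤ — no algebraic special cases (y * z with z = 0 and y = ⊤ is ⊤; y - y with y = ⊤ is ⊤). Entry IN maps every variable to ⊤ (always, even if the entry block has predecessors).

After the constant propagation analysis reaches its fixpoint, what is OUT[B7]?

Answer: {a: 0, b: 0, c: 0, d: 0, e: 0, f: -2}

Working:
Fixpoint table:
  B0:  IN=(all ⊤)  OUT={a:6; rest ⊤}
  B1:  IN={a:6; rest ⊤}  OUT={a:0, e:-3; rest ⊤}
  B2:  IN={a:0, e:-3; rest ⊤}  OUT={a:0, b:0, e:-3; rest ⊤}
  B3:  IN={a:0, b:0, e:-3; rest ⊤}  OUT={a:0, b:0, e:-3, f:-2; rest ⊤}
  B4:  IN={a:0, b:0, e:-3, f:-2; rest ⊤}  OUT={a:0, b:0, c:0, e:0, f:-2; rest ⊤}
  B5:  IN={a:0, b:0, c:0, e:0, f:-2; rest ⊤}  OUT={a:0, b:0, c:0, d:4, e:0, f:-2; rest ⊤}
  B6:  IN={a:0, b:0, c:0, e:0, f:-2; rest ⊤}  OUT={a:0, b:0, c:0, e:-2, f:-2; rest ⊤}
  B7:  IN={a:0, b:0, c:0, f:-2; rest ⊤}  OUT={a:0, b:0, c:0, d:0, e:0, f:-2; rest ⊤}
  B8:  IN={a:0, b:0, f:-2; rest ⊤}  OUT={a:0, b:0, f:-2; rest ⊤}
  B9:  IN={a:0, b:0, f:-2; rest ⊤}  OUT={a:0, b:0, f:0; rest ⊤}

Merge at B7: IN[B7] = OUT[B5] ⊔ OUT[B6] = {a: 0, b: 0, c: 0, d: ⊤, e: ⊤, f: -2}
Applying B7's transfer function to that IN value gives OUT[B7] (row B7 above).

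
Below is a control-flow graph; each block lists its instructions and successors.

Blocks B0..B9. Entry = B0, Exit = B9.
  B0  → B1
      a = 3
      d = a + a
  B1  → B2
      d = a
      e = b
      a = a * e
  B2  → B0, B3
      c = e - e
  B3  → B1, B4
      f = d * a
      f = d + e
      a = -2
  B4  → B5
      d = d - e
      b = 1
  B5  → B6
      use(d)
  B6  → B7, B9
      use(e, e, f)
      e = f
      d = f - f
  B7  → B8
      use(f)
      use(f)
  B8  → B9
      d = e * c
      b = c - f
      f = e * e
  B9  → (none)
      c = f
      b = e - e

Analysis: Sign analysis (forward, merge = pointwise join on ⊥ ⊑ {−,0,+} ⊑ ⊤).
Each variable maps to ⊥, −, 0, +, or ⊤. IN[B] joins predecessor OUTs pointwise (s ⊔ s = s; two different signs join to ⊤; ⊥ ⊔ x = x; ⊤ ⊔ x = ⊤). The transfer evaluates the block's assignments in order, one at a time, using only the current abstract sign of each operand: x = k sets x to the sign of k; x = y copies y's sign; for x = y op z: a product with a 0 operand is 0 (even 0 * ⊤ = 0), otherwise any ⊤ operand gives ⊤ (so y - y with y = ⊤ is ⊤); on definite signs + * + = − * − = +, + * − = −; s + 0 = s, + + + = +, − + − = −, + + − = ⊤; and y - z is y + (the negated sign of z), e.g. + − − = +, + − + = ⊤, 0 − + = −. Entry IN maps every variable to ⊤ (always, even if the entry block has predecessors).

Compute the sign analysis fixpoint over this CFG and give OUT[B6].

Answer: {a: -, b: +, c: ⊤, d: ⊤, e: ⊤, f: ⊤}

Derivation:
Per-block solution:
  B0:   IN=(all ⊤)   OUT={a:+, d:+; rest ⊤}
  B1:   IN=(all ⊤)   OUT=(all ⊤)
  B2:   IN=(all ⊤)   OUT=(all ⊤)
  B3:   IN=(all ⊤)   OUT={a:-; rest ⊤}
  B4:   IN={a:-; rest ⊤}   OUT={a:-, b:+; rest ⊤}
  B5:   IN={a:-, b:+; rest ⊤}   OUT={a:-, b:+; rest ⊤}
  B6:   IN={a:-, b:+; rest ⊤}   OUT={a:-, b:+; rest ⊤}
  B7:   IN={a:-, b:+; rest ⊤}   OUT={a:-, b:+; rest ⊤}
  B8:   IN={a:-, b:+; rest ⊤}   OUT={a:-; rest ⊤}
  B9:   IN={a:-; rest ⊤}   OUT={a:-; rest ⊤}

Merge at B6: IN[B6] = OUT[B5] = {a: -, b: +, c: ⊤, d: ⊤, e: ⊤, f: ⊤}
Applying B6's transfer function to that IN value gives OUT[B6] (row B6 above).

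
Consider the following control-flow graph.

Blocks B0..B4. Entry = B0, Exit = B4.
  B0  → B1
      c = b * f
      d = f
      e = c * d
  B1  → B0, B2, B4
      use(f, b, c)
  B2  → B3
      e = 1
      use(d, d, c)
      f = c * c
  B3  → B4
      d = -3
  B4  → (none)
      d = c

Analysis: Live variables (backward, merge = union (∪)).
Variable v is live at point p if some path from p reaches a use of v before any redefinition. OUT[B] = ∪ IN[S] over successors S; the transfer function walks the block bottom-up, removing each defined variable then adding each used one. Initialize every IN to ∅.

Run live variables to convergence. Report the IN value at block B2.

Answer: {c, d}

Derivation:
Per-block solution:
  B0:   IN={b, f}   OUT={b, c, d, f}
  B1:   IN={b, c, d, f}   OUT={b, c, d, f}
  B2:   IN={c, d}   OUT={c}
  B3:   IN={c}   OUT={c}
  B4:   IN={c}   OUT={}

Merge at B2: OUT[B2] = IN[B3] = {c}
Applying B2's transfer function to that OUT value gives IN[B2] (row B2 above).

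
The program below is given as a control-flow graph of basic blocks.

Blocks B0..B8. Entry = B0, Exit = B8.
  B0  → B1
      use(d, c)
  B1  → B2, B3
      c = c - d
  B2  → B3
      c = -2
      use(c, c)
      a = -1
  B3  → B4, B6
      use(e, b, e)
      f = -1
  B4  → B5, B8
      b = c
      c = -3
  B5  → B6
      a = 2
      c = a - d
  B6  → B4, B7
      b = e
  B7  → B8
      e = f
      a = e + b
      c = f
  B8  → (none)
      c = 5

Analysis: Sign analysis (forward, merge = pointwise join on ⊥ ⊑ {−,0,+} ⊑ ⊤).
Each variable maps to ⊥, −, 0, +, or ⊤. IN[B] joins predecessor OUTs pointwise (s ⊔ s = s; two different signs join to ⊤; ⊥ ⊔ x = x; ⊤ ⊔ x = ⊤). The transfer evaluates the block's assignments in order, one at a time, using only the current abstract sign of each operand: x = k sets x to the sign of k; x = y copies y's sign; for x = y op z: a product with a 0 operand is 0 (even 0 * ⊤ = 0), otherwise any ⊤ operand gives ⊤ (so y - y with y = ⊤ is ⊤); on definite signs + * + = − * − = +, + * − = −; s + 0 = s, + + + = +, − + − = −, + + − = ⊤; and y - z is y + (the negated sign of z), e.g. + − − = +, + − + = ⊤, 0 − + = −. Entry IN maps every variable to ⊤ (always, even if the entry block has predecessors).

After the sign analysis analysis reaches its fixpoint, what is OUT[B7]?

Answer: {a: ⊤, b: ⊤, c: -, d: ⊤, e: -, f: -}

Working:
Fixpoint table:
  B0: | IN=(all ⊤) | OUT=(all ⊤)
  B1: | IN=(all ⊤) | OUT=(all ⊤)
  B2: | IN=(all ⊤) | OUT={a:-, c:-; rest ⊤}
  B3: | IN=(all ⊤) | OUT={f:-; rest ⊤}
  B4: | IN={f:-; rest ⊤} | OUT={c:-, f:-; rest ⊤}
  B5: | IN={c:-, f:-; rest ⊤} | OUT={a:+, f:-; rest ⊤}
  B6: | IN={f:-; rest ⊤} | OUT={f:-; rest ⊤}
  B7: | IN={f:-; rest ⊤} | OUT={c:-, e:-, f:-; rest ⊤}
  B8: | IN={c:-, f:-; rest ⊤} | OUT={c:+, f:-; rest ⊤}

Merge at B7: IN[B7] = OUT[B6] = {a: ⊤, b: ⊤, c: ⊤, d: ⊤, e: ⊤, f: -}
Applying B7's transfer function to that IN value gives OUT[B7] (row B7 above).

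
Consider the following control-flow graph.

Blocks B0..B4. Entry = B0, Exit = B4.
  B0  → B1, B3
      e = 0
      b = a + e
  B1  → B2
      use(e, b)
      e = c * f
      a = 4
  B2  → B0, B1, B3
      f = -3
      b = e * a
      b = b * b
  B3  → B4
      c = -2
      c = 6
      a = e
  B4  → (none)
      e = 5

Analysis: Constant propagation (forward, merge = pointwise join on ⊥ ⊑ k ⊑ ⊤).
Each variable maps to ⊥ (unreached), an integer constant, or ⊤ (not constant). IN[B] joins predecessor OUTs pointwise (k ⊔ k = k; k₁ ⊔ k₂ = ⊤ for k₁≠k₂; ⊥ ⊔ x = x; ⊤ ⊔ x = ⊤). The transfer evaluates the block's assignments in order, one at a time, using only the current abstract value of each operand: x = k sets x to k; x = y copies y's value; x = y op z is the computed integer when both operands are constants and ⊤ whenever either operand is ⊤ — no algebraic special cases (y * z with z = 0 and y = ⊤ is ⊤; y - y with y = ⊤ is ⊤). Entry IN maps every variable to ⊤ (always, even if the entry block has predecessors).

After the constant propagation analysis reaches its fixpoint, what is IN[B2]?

Answer: {a: 4, b: ⊤, c: ⊤, d: ⊤, e: ⊤, f: ⊤}

Trace:
Fixpoint table:
  B0:  IN=(all ⊤)  OUT={e:0; rest ⊤}
  B1:  IN=(all ⊤)  OUT={a:4; rest ⊤}
  B2:  IN={a:4; rest ⊤}  OUT={a:4, f:-3; rest ⊤}
  B3:  IN=(all ⊤)  OUT={c:6; rest ⊤}
  B4:  IN={c:6; rest ⊤}  OUT={c:6, e:5; rest ⊤}

Merge at B2: IN[B2] = OUT[B1] = {a: 4, b: ⊤, c: ⊤, d: ⊤, e: ⊤, f: ⊤}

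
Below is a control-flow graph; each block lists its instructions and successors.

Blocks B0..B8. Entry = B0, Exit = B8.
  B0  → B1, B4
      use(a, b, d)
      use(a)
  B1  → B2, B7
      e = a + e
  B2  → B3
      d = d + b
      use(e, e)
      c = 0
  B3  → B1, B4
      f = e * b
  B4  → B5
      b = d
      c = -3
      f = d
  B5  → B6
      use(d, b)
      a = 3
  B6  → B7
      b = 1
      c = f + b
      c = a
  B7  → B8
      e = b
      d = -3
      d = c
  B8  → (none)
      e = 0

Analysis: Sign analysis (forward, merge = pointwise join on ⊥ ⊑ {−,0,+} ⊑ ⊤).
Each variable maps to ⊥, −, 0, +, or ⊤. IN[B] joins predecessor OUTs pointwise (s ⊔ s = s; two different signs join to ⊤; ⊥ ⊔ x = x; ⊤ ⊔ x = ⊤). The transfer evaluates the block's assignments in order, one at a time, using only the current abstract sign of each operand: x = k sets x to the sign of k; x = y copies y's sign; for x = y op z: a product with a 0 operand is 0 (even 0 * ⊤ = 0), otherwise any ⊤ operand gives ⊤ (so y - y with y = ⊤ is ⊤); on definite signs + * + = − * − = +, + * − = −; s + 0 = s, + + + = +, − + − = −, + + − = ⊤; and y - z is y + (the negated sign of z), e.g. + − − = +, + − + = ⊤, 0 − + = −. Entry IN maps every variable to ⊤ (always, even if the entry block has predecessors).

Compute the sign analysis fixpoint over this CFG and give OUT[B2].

Answer: {a: ⊤, b: ⊤, c: 0, d: ⊤, e: ⊤, f: ⊤}

Working:
Fixpoint table:
  B0:   IN=(all ⊤)   OUT=(all ⊤)
  B1:   IN=(all ⊤)   OUT=(all ⊤)
  B2:   IN=(all ⊤)   OUT={c:0; rest ⊤}
  B3:   IN={c:0; rest ⊤}   OUT={c:0; rest ⊤}
  B4:   IN=(all ⊤)   OUT={c:-; rest ⊤}
  B5:   IN={c:-; rest ⊤}   OUT={a:+, c:-; rest ⊤}
  B6:   IN={a:+, c:-; rest ⊤}   OUT={a:+, b:+, c:+; rest ⊤}
  B7:   IN=(all ⊤)   OUT=(all ⊤)
  B8:   IN=(all ⊤)   OUT={e:0; rest ⊤}

Merge at B2: IN[B2] = OUT[B1] = {a: ⊤, b: ⊤, c: ⊤, d: ⊤, e: ⊤, f: ⊤}
Applying B2's transfer function to that IN value gives OUT[B2] (row B2 above).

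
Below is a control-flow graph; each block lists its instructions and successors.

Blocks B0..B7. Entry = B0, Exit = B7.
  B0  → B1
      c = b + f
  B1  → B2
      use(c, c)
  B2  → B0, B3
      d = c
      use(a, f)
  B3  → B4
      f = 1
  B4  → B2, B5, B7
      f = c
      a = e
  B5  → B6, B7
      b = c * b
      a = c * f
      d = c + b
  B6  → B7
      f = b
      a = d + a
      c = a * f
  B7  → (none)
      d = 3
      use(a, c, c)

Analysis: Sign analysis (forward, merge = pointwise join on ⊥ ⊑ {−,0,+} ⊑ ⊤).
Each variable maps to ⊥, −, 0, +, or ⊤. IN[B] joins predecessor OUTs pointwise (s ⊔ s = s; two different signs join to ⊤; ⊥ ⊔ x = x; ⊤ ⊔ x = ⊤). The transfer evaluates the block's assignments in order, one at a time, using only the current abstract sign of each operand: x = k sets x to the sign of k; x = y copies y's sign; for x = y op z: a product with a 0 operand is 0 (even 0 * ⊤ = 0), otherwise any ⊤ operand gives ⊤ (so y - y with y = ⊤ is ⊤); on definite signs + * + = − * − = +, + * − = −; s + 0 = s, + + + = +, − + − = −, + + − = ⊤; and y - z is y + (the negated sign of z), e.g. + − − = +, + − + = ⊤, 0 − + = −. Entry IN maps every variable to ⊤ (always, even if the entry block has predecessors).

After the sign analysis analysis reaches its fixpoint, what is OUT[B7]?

Answer: {a: ⊤, b: ⊤, c: ⊤, d: +, e: ⊤, f: ⊤}

Working:
Per-block solution:
  B0:  IN=(all ⊤)  OUT=(all ⊤)
  B1:  IN=(all ⊤)  OUT=(all ⊤)
  B2:  IN=(all ⊤)  OUT=(all ⊤)
  B3:  IN=(all ⊤)  OUT={f:+; rest ⊤}
  B4:  IN={f:+; rest ⊤}  OUT=(all ⊤)
  B5:  IN=(all ⊤)  OUT=(all ⊤)
  B6:  IN=(all ⊤)  OUT=(all ⊤)
  B7:  IN=(all ⊤)  OUT={d:+; rest ⊤}

Merge at B7: IN[B7] = OUT[B4] ⊔ OUT[B5] ⊔ OUT[B6] = {a: ⊤, b: ⊤, c: ⊤, d: ⊤, e: ⊤, f: ⊤}
Applying B7's transfer function to that IN value gives OUT[B7] (row B7 above).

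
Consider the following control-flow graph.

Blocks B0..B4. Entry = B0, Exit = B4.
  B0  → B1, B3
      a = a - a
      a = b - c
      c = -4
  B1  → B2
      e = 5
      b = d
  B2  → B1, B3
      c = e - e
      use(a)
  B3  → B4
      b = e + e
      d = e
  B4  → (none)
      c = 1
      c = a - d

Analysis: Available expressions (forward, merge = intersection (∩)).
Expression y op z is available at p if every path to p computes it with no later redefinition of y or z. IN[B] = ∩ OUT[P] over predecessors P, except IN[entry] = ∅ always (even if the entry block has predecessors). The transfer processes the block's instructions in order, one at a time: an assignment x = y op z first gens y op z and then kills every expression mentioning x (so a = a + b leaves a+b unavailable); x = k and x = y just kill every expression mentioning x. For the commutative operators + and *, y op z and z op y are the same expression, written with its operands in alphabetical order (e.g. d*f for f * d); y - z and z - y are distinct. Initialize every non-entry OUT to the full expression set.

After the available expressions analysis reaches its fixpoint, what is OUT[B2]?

Fixpoint table:
  B0:   IN={}   OUT={}
  B1:   IN={}   OUT={}
  B2:   IN={}   OUT={e-e}
  B3:   IN={}   OUT={e+e}
  B4:   IN={e+e}   OUT={a-d, e+e}

Merge at B2: IN[B2] = OUT[B1] = {}
Applying B2's transfer function to that IN value gives OUT[B2] (row B2 above).

Answer: {e-e}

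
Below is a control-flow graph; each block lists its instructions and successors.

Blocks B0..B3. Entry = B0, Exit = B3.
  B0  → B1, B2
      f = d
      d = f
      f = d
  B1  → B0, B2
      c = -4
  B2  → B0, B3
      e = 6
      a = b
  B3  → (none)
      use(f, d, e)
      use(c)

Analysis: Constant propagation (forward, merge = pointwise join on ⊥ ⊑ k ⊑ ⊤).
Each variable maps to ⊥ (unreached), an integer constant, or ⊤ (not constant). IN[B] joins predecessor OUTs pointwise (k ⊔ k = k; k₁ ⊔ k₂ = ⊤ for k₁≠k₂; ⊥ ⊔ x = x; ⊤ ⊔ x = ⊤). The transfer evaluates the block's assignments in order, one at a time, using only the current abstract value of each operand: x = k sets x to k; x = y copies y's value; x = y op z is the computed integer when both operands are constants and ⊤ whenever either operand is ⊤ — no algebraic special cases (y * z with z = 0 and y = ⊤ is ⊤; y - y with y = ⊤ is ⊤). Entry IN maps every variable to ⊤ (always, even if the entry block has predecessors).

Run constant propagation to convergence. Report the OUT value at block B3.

Converged values:
  B0:   IN=(all ⊤)   OUT=(all ⊤)
  B1:   IN=(all ⊤)   OUT={c:-4; rest ⊤}
  B2:   IN=(all ⊤)   OUT={e:6; rest ⊤}
  B3:   IN={e:6; rest ⊤}   OUT={e:6; rest ⊤}

Merge at B3: IN[B3] = OUT[B2] = {a: ⊤, b: ⊤, c: ⊤, d: ⊤, e: 6, f: ⊤}
Applying B3's transfer function to that IN value gives OUT[B3] (row B3 above).

Answer: {a: ⊤, b: ⊤, c: ⊤, d: ⊤, e: 6, f: ⊤}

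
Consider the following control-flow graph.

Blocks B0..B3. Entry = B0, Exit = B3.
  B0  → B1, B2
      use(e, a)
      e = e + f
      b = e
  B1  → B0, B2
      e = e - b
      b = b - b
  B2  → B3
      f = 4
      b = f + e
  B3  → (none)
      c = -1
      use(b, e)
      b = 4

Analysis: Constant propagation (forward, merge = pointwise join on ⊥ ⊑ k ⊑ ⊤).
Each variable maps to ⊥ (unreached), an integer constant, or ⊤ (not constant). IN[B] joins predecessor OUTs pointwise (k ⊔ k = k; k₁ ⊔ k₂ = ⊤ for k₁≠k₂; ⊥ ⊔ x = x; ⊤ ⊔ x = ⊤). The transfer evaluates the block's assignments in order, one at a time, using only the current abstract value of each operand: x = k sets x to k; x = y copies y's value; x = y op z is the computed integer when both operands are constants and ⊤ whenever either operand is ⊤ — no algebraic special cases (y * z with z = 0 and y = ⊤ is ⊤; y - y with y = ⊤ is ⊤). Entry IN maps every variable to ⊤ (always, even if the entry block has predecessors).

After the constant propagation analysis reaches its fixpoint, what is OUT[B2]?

Converged values:
  B0:  IN=(all ⊤)  OUT=(all ⊤)
  B1:  IN=(all ⊤)  OUT=(all ⊤)
  B2:  IN=(all ⊤)  OUT={f:4; rest ⊤}
  B3:  IN={f:4; rest ⊤}  OUT={b:4, c:-1, f:4; rest ⊤}

Merge at B2: IN[B2] = OUT[B0] ⊔ OUT[B1] = {a: ⊤, b: ⊤, c: ⊤, d: ⊤, e: ⊤, f: ⊤}
Applying B2's transfer function to that IN value gives OUT[B2] (row B2 above).

Answer: {a: ⊤, b: ⊤, c: ⊤, d: ⊤, e: ⊤, f: 4}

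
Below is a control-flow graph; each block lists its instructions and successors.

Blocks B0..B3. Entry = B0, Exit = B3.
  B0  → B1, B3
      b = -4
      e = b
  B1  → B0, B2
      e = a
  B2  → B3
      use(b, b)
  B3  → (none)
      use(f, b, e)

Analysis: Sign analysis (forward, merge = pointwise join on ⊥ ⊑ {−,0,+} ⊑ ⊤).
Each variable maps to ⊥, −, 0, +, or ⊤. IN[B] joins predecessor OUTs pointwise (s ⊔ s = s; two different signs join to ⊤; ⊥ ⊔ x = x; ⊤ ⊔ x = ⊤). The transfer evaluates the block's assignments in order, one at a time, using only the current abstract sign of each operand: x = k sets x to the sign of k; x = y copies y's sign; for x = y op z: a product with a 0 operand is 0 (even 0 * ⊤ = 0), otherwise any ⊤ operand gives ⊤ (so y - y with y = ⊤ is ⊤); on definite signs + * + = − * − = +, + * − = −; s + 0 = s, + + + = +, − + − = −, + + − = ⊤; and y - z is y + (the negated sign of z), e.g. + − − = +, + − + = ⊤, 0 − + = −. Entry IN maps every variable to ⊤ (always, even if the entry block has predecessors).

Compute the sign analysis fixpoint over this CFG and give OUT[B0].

Fixpoint table:
  B0:  IN=(all ⊤)  OUT={b:-, e:-; rest ⊤}
  B1:  IN={b:-, e:-; rest ⊤}  OUT={b:-; rest ⊤}
  B2:  IN={b:-; rest ⊤}  OUT={b:-; rest ⊤}
  B3:  IN={b:-; rest ⊤}  OUT={b:-; rest ⊤}

Merge at B0 (entry node, so the boundary value (all ⊤) is joined with the incoming edge(s)): IN[B0] = (all ⊤) ⊔ OUT[B1] = {a: ⊤, b: ⊤, c: ⊤, d: ⊤, e: ⊤, f: ⊤}
Applying B0's transfer function to that IN value gives OUT[B0] (row B0 above).

Answer: {a: ⊤, b: -, c: ⊤, d: ⊤, e: -, f: ⊤}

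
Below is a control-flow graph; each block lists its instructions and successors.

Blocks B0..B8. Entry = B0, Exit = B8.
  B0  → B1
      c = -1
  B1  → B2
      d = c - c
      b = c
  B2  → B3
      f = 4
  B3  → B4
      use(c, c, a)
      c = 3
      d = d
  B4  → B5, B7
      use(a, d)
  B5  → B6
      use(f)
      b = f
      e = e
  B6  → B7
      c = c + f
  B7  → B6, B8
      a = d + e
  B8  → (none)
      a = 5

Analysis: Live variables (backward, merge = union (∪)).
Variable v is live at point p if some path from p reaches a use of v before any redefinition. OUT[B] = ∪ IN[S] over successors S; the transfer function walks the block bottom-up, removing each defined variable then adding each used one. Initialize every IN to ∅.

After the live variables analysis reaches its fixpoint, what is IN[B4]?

Answer: {a, c, d, e, f}

Working:
Per-block solution:
  B0: | IN={a, e} | OUT={a, c, e}
  B1: | IN={a, c, e} | OUT={a, c, d, e}
  B2: | IN={a, c, d, e} | OUT={a, c, d, e, f}
  B3: | IN={a, c, d, e, f} | OUT={a, c, d, e, f}
  B4: | IN={a, c, d, e, f} | OUT={c, d, e, f}
  B5: | IN={c, d, e, f} | OUT={c, d, e, f}
  B6: | IN={c, d, e, f} | OUT={c, d, e, f}
  B7: | IN={c, d, e, f} | OUT={c, d, e, f}
  B8: | IN={} | OUT={}

Merge at B4: OUT[B4] = IN[B5] ⊔ IN[B7] = {c, d, e, f}
Applying B4's transfer function to that OUT value gives IN[B4] (row B4 above).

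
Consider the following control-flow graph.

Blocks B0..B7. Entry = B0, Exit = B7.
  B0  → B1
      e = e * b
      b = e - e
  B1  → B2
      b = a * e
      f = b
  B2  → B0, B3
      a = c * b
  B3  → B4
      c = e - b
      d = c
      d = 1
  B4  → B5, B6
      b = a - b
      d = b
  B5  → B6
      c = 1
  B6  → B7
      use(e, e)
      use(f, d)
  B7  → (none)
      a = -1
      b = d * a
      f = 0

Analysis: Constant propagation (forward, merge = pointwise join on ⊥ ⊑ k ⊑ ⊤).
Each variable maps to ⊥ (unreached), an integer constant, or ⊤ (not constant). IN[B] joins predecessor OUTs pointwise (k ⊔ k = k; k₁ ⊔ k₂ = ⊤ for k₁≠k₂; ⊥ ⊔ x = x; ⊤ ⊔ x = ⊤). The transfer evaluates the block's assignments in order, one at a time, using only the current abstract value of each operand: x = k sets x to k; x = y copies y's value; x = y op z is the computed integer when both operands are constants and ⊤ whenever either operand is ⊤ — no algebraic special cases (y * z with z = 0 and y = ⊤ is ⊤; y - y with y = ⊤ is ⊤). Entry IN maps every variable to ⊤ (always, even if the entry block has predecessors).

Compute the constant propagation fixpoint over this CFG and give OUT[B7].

Answer: {a: -1, b: ⊤, c: ⊤, d: ⊤, e: ⊤, f: 0}

Working:
Converged values:
  B0:   IN=(all ⊤)   OUT=(all ⊤)
  B1:   IN=(all ⊤)   OUT=(all ⊤)
  B2:   IN=(all ⊤)   OUT=(all ⊤)
  B3:   IN=(all ⊤)   OUT={d:1; rest ⊤}
  B4:   IN={d:1; rest ⊤}   OUT=(all ⊤)
  B5:   IN=(all ⊤)   OUT={c:1; rest ⊤}
  B6:   IN=(all ⊤)   OUT=(all ⊤)
  B7:   IN=(all ⊤)   OUT={a:-1, f:0; rest ⊤}

Merge at B7: IN[B7] = OUT[B6] = {a: ⊤, b: ⊤, c: ⊤, d: ⊤, e: ⊤, f: ⊤}
Applying B7's transfer function to that IN value gives OUT[B7] (row B7 above).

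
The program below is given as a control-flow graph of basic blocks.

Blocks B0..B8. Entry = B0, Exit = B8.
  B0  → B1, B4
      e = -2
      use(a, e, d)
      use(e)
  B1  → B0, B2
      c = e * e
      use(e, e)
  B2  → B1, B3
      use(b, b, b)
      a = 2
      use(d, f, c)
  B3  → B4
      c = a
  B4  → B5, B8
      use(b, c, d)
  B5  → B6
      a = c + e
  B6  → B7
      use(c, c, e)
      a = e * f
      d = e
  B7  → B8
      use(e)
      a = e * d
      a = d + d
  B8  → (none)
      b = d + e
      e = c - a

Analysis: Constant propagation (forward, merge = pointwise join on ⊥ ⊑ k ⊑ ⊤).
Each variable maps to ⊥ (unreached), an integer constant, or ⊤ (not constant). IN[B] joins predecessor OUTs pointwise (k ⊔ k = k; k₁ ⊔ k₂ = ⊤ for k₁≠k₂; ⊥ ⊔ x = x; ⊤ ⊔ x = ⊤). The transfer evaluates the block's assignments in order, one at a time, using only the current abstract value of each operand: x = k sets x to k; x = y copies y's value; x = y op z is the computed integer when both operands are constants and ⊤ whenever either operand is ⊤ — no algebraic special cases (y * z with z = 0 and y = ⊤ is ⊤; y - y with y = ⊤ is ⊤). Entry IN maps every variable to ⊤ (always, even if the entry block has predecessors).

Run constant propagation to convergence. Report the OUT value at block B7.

Answer: {a: -4, b: ⊤, c: ⊤, d: -2, e: -2, f: ⊤}

Working:
Per-block solution:
  B0:   IN=(all ⊤)   OUT={e:-2; rest ⊤}
  B1:   IN={e:-2; rest ⊤}   OUT={c:4, e:-2; rest ⊤}
  B2:   IN={c:4, e:-2; rest ⊤}   OUT={a:2, c:4, e:-2; rest ⊤}
  B3:   IN={a:2, c:4, e:-2; rest ⊤}   OUT={a:2, c:2, e:-2; rest ⊤}
  B4:   IN={e:-2; rest ⊤}   OUT={e:-2; rest ⊤}
  B5:   IN={e:-2; rest ⊤}   OUT={e:-2; rest ⊤}
  B6:   IN={e:-2; rest ⊤}   OUT={d:-2, e:-2; rest ⊤}
  B7:   IN={d:-2, e:-2; rest ⊤}   OUT={a:-4, d:-2, e:-2; rest ⊤}
  B8:   IN={e:-2; rest ⊤}   OUT=(all ⊤)

Merge at B7: IN[B7] = OUT[B6] = {a: ⊤, b: ⊤, c: ⊤, d: -2, e: -2, f: ⊤}
Applying B7's transfer function to that IN value gives OUT[B7] (row B7 above).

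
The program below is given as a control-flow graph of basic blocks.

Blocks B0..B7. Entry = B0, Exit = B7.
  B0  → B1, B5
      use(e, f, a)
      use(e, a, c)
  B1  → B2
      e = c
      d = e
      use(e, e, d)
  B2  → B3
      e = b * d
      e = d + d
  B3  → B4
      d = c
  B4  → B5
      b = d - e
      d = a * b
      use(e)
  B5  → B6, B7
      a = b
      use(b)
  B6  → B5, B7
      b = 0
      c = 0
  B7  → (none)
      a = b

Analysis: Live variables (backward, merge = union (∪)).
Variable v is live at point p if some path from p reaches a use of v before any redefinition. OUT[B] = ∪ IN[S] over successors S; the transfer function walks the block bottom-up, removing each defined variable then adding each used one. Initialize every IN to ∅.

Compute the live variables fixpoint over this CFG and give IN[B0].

Per-block solution:
  B0: | IN={a, b, c, e, f} | OUT={a, b, c}
  B1: | IN={a, b, c} | OUT={a, b, c, d}
  B2: | IN={a, b, c, d} | OUT={a, c, e}
  B3: | IN={a, c, e} | OUT={a, d, e}
  B4: | IN={a, d, e} | OUT={b}
  B5: | IN={b} | OUT={b}
  B6: | IN={} | OUT={b}
  B7: | IN={b} | OUT={}

Merge at B0: OUT[B0] = IN[B1] ⊔ IN[B5] = {a, b, c}
Applying B0's transfer function to that OUT value gives IN[B0] (row B0 above).

Answer: {a, b, c, e, f}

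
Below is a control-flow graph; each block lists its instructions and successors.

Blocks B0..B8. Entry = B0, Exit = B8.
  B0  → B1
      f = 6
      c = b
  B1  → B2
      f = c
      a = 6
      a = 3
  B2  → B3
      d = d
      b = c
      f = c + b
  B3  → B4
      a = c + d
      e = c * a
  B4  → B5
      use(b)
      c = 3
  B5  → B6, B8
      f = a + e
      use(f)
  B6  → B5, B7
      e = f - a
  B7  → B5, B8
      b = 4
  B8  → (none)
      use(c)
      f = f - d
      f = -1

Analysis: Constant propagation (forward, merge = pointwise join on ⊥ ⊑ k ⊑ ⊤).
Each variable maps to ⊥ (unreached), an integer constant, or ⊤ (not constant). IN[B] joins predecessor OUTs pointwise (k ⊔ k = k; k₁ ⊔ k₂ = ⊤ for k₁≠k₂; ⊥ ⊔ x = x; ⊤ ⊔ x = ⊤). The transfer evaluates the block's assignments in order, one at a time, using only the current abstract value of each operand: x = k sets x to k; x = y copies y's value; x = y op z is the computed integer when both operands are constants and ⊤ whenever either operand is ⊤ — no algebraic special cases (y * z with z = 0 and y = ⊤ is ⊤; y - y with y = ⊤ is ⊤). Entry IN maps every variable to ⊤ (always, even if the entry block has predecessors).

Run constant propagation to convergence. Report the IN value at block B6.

Fixpoint table:
  B0:  IN=(all ⊤)  OUT={f:6; rest ⊤}
  B1:  IN={f:6; rest ⊤}  OUT={a:3; rest ⊤}
  B2:  IN={a:3; rest ⊤}  OUT={a:3; rest ⊤}
  B3:  IN={a:3; rest ⊤}  OUT=(all ⊤)
  B4:  IN=(all ⊤)  OUT={c:3; rest ⊤}
  B5:  IN={c:3; rest ⊤}  OUT={c:3; rest ⊤}
  B6:  IN={c:3; rest ⊤}  OUT={c:3; rest ⊤}
  B7:  IN={c:3; rest ⊤}  OUT={b:4, c:3; rest ⊤}
  B8:  IN={c:3; rest ⊤}  OUT={c:3, f:-1; rest ⊤}

Merge at B6: IN[B6] = OUT[B5] = {a: ⊤, b: ⊤, c: 3, d: ⊤, e: ⊤, f: ⊤}

Answer: {a: ⊤, b: ⊤, c: 3, d: ⊤, e: ⊤, f: ⊤}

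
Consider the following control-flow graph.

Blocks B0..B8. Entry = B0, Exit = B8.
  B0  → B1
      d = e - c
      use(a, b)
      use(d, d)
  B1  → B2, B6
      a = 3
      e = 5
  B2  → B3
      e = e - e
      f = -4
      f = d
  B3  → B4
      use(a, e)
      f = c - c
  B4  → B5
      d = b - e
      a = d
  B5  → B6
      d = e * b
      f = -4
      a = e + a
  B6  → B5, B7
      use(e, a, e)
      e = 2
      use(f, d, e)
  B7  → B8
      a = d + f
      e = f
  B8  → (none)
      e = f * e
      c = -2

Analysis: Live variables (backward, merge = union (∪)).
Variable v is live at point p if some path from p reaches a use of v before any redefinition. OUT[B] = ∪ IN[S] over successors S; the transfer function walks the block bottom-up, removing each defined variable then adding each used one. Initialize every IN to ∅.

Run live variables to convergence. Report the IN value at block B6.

Converged values:
  B0: | IN={a, b, c, e, f} | OUT={b, c, d, f}
  B1: | IN={b, c, d, f} | OUT={a, b, c, d, e, f}
  B2: | IN={a, b, c, d, e} | OUT={a, b, c, e}
  B3: | IN={a, b, c, e} | OUT={b, e}
  B4: | IN={b, e} | OUT={a, b, e}
  B5: | IN={a, b, e} | OUT={a, b, d, e, f}
  B6: | IN={a, b, d, e, f} | OUT={a, b, d, e, f}
  B7: | IN={d, f} | OUT={e, f}
  B8: | IN={e, f} | OUT={}

Merge at B6: OUT[B6] = IN[B5] ⊔ IN[B7] = {a, b, d, e, f}
Applying B6's transfer function to that OUT value gives IN[B6] (row B6 above).

Answer: {a, b, d, e, f}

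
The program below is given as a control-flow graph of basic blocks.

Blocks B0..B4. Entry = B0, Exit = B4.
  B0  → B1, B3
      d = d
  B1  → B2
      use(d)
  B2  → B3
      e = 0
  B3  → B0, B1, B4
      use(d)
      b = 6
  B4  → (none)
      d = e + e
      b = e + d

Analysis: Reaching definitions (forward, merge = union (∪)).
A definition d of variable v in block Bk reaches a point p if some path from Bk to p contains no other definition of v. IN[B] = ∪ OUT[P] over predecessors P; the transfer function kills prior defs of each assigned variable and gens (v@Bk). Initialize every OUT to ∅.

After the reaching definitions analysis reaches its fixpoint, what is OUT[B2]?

Fixpoint table:
  B0: | IN={b@B3, d@B0, e@B2} | OUT={b@B3, d@B0, e@B2}
  B1: | IN={b@B3, d@B0, e@B2} | OUT={b@B3, d@B0, e@B2}
  B2: | IN={b@B3, d@B0, e@B2} | OUT={b@B3, d@B0, e@B2}
  B3: | IN={b@B3, d@B0, e@B2} | OUT={b@B3, d@B0, e@B2}
  B4: | IN={b@B3, d@B0, e@B2} | OUT={b@B4, d@B4, e@B2}

Merge at B2: IN[B2] = OUT[B1] = {b@B3, d@B0, e@B2}
Applying B2's transfer function to that IN value gives OUT[B2] (row B2 above).

Answer: {b@B3, d@B0, e@B2}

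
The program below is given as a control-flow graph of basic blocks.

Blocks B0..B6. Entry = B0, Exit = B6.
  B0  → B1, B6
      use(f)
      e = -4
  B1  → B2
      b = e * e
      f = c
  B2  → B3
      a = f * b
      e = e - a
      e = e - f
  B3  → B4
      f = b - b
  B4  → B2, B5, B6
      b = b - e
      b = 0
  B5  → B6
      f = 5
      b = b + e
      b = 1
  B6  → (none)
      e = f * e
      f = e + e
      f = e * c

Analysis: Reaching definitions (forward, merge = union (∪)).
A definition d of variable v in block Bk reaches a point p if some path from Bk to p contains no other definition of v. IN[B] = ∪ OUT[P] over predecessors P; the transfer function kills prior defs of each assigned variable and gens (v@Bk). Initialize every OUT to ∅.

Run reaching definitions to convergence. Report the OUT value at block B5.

Per-block solution:
  B0: | IN={} | OUT={e@B0}
  B1: | IN={e@B0} | OUT={b@B1, e@B0, f@B1}
  B2: | IN={a@B2, b@B1, b@B4, e@B0, e@B2, f@B1, f@B3} | OUT={a@B2, b@B1, b@B4, e@B2, f@B1, f@B3}
  B3: | IN={a@B2, b@B1, b@B4, e@B2, f@B1, f@B3} | OUT={a@B2, b@B1, b@B4, e@B2, f@B3}
  B4: | IN={a@B2, b@B1, b@B4, e@B2, f@B3} | OUT={a@B2, b@B4, e@B2, f@B3}
  B5: | IN={a@B2, b@B4, e@B2, f@B3} | OUT={a@B2, b@B5, e@B2, f@B5}
  B6: | IN={a@B2, b@B4, b@B5, e@B0, e@B2, f@B3, f@B5} | OUT={a@B2, b@B4, b@B5, e@B6, f@B6}

Merge at B5: IN[B5] = OUT[B4] = {a@B2, b@B4, e@B2, f@B3}
Applying B5's transfer function to that IN value gives OUT[B5] (row B5 above).

Answer: {a@B2, b@B5, e@B2, f@B5}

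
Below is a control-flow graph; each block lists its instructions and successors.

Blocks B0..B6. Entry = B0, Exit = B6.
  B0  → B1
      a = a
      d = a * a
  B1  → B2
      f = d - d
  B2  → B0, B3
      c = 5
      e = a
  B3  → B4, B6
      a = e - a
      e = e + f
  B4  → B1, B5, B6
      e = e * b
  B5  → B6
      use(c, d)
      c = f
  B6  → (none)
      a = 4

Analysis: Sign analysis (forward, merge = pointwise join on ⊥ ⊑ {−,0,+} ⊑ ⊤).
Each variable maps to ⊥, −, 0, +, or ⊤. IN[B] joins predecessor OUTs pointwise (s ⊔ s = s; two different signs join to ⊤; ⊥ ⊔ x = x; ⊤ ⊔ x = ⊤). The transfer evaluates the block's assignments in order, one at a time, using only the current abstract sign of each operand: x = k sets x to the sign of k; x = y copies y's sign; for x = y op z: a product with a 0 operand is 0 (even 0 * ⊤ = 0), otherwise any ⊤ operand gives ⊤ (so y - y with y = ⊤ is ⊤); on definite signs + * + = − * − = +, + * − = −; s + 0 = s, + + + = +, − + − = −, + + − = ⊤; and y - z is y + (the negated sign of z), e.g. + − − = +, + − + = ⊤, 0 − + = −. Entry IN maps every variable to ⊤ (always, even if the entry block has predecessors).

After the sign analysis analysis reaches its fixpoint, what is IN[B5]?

Answer: {a: ⊤, b: ⊤, c: +, d: ⊤, e: ⊤, f: ⊤}

Derivation:
Per-block solution:
  B0:   IN=(all ⊤)   OUT=(all ⊤)
  B1:   IN=(all ⊤)   OUT=(all ⊤)
  B2:   IN=(all ⊤)   OUT={c:+; rest ⊤}
  B3:   IN={c:+; rest ⊤}   OUT={c:+; rest ⊤}
  B4:   IN={c:+; rest ⊤}   OUT={c:+; rest ⊤}
  B5:   IN={c:+; rest ⊤}   OUT=(all ⊤)
  B6:   IN=(all ⊤)   OUT={a:+; rest ⊤}

Merge at B5: IN[B5] = OUT[B4] = {a: ⊤, b: ⊤, c: +, d: ⊤, e: ⊤, f: ⊤}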